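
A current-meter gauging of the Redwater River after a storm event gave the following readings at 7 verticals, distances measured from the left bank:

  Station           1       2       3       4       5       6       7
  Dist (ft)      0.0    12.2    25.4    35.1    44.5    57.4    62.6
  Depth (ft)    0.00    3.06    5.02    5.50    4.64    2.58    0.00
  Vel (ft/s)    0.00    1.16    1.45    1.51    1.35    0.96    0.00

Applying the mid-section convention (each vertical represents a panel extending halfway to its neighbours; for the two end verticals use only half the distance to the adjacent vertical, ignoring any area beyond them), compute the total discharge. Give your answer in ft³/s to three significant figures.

w_2 = (25.4 − 0.0)/2 = 12.7 ft; q_2 = 1.16 × 3.06 × 12.7 = 45.08 ft³/s
w_3 = (35.1 − 12.2)/2 = 11.45 ft; q_3 = 1.45 × 5.02 × 11.45 = 83.34 ft³/s
w_4 = (44.5 − 25.4)/2 = 9.55 ft; q_4 = 1.51 × 5.50 × 9.55 = 79.31 ft³/s
w_5 = (57.4 − 35.1)/2 = 11.15 ft; q_5 = 1.35 × 4.64 × 11.15 = 69.84 ft³/s
w_6 = (62.6 − 44.5)/2 = 9.05 ft; q_6 = 0.96 × 2.58 × 9.05 = 22.42 ft³/s
Stations 1, 7 contribute zero (depth or velocity is 0).
Q = Σ qᵢ = 300.0 ft³/s

300 ft³/s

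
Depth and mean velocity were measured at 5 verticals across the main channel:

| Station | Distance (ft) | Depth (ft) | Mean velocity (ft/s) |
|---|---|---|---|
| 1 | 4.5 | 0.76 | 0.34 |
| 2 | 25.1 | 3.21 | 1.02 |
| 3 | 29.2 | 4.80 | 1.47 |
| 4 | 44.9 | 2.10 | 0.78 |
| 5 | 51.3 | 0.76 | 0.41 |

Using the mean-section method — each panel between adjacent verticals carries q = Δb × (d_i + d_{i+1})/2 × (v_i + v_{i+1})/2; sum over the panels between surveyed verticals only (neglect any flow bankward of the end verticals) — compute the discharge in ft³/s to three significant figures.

Panel 1-2: Δb = 20.6 ft, d̄ = (0.76+3.21)/2 = 1.985, v̄ = (0.34+1.02)/2 = 0.68 → q = 20.6×1.985×0.68 = 27.81 ft³/s
Panel 2-3: Δb = 4.1 ft, d̄ = (3.21+4.80)/2 = 4.005, v̄ = (1.02+1.47)/2 = 1.245 → q = 4.1×4.005×1.245 = 20.44 ft³/s
Panel 3-4: Δb = 15.7 ft, d̄ = (4.80+2.10)/2 = 3.45, v̄ = (1.47+0.78)/2 = 1.125 → q = 15.7×3.45×1.125 = 60.94 ft³/s
Panel 4-5: Δb = 6.4 ft, d̄ = (2.10+0.76)/2 = 1.43, v̄ = (0.78+0.41)/2 = 0.595 → q = 6.4×1.43×0.595 = 5.445 ft³/s
Q = Σ q = 114.6 ft³/s

115 ft³/s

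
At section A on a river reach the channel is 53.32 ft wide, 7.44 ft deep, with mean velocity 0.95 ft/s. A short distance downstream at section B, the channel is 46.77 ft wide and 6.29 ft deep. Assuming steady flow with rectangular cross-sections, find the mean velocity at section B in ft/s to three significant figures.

1.28 ft/s

Q = A₁V₁ = (53.32×7.44) × 0.95 = 376.9 ft³/s
A₂ = 46.77 × 6.29 = 294.2 ft²
V₂ = Q/A₂ = 376.9/294.2 = 1.281 ft/s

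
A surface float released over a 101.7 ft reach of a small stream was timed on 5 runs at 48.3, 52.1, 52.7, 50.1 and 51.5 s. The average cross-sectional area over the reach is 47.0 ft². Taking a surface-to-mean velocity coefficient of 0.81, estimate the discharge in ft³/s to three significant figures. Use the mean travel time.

76.0 ft³/s

t̄ = (48.3 + 52.1 + 52.7 + 50.1 + 51.5) / 5 = 50.94 s
v_surface = L / t̄ = 101.7 / 50.94 = 1.996 ft/s
v_mean = 0.81 × 1.996 = 1.617 ft/s
Q = A × v_mean = 47.0 × 1.617 = 76.01 ft³/s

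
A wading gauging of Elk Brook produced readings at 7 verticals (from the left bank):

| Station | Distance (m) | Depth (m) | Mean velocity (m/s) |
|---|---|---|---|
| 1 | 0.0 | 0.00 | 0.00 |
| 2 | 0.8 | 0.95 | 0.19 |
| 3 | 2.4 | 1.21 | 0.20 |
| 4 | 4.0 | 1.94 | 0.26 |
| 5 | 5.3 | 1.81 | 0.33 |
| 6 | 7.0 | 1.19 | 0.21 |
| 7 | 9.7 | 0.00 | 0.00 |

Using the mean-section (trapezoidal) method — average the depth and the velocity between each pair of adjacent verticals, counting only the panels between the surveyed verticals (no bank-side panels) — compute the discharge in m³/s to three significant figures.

Panel 1-2: Δb = 0.8 m, d̄ = (0.00+0.95)/2 = 0.475, v̄ = (0.00+0.19)/2 = 0.095 → q = 0.8×0.475×0.095 = 0.03610 m³/s
Panel 2-3: Δb = 1.6 m, d̄ = (0.95+1.21)/2 = 1.08, v̄ = (0.19+0.20)/2 = 0.195 → q = 1.6×1.08×0.195 = 0.3370 m³/s
Panel 3-4: Δb = 1.6 m, d̄ = (1.21+1.94)/2 = 1.575, v̄ = (0.20+0.26)/2 = 0.23 → q = 1.6×1.575×0.23 = 0.5796 m³/s
Panel 4-5: Δb = 1.3 m, d̄ = (1.94+1.81)/2 = 1.875, v̄ = (0.26+0.33)/2 = 0.295 → q = 1.3×1.875×0.295 = 0.7191 m³/s
Panel 5-6: Δb = 1.7 m, d̄ = (1.81+1.19)/2 = 1.5, v̄ = (0.33+0.21)/2 = 0.27 → q = 1.7×1.5×0.27 = 0.6885 m³/s
Panel 6-7: Δb = 2.7 m, d̄ = (1.19+0.00)/2 = 0.595, v̄ = (0.21+0.00)/2 = 0.105 → q = 2.7×0.595×0.105 = 0.1687 m³/s
Q = Σ q = 2.529 m³/s

2.53 m³/s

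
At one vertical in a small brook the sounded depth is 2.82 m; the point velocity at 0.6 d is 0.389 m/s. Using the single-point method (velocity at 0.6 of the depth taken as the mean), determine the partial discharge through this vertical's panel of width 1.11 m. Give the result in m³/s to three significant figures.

1.22 m³/s

v̄ = v₀.₆ = 0.389 m/s
q = v̄ × d × w = 0.3890 × 2.82 × 1.11 = 1.218 m³/s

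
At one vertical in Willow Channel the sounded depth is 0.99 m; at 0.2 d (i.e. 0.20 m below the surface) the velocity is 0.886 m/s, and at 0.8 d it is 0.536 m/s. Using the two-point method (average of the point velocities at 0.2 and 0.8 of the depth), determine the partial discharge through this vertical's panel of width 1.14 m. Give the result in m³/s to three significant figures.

v̄ = (0.886 + 0.536) / 2 = 0.7110 m/s
q = v̄ × d × w = 0.7110 × 0.99 × 1.14 = 0.8024 m³/s

0.802 m³/s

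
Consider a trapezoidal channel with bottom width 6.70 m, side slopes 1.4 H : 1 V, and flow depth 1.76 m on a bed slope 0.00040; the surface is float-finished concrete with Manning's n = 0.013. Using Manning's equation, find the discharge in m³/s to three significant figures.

A = (b + z·y)·y = (6.70 + 1.4×1.76)×1.76 = 16.13 m²
P = b + 2y√(1+z²) = 6.70 + 2×1.76×√(1+1.4²) = 12.76 m
R = A/P = 16.13/12.76 = 1.264 m
Q = (1/n)·A·R^(2/3)·S^(1/2) = (1/0.013) × 16.13 × 1.264^(2/3) × 0.00040^(1/2) = 29.01 m³/s

29.0 m³/s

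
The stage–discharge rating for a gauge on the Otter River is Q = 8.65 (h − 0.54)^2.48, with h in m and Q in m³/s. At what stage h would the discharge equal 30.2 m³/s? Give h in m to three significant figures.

2.20 m

h − h₀ = (Q/C)^(1/b) = (30.2/8.65)^(1/2.48) = 1.656 m
h = 0.54 + 1.656 = 2.196 m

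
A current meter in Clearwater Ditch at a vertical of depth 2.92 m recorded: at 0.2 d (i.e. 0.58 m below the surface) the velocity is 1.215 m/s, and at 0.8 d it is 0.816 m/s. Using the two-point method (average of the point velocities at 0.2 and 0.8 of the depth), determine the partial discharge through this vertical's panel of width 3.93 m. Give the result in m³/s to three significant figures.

v̄ = (1.215 + 0.816) / 2 = 1.016 m/s
q = v̄ × d × w = 1.016 × 2.92 × 3.93 = 11.65 m³/s

11.7 m³/s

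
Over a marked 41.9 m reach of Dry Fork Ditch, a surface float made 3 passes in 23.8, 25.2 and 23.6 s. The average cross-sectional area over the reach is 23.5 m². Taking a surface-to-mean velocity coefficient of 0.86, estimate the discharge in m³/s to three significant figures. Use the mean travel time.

t̄ = (23.8 + 25.2 + 23.6) / 3 = 24.2 s
v_surface = L / t̄ = 41.9 / 24.2 = 1.731 m/s
v_mean = 0.86 × 1.731 = 1.489 m/s
Q = A × v_mean = 23.5 × 1.489 = 34.99 m³/s

35.0 m³/s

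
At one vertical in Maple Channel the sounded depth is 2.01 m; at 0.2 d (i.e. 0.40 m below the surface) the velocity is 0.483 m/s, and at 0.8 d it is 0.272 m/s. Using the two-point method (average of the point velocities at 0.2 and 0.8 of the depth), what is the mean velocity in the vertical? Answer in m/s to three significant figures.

v̄ = (0.483 + 0.272) / 2 = 0.3775 m/s

0.378 m/s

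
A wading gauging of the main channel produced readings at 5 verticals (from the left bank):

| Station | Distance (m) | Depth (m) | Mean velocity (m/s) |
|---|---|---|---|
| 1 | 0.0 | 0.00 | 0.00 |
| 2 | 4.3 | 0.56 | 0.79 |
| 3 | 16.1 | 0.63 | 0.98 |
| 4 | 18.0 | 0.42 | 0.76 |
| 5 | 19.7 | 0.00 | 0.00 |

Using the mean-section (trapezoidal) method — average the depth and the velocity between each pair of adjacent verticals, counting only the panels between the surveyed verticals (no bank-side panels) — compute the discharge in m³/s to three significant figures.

Panel 1-2: Δb = 4.3 m, d̄ = (0.00+0.56)/2 = 0.28, v̄ = (0.00+0.79)/2 = 0.395 → q = 4.3×0.28×0.395 = 0.4756 m³/s
Panel 2-3: Δb = 11.8 m, d̄ = (0.56+0.63)/2 = 0.595, v̄ = (0.79+0.98)/2 = 0.885 → q = 11.8×0.595×0.885 = 6.214 m³/s
Panel 3-4: Δb = 1.9 m, d̄ = (0.63+0.42)/2 = 0.525, v̄ = (0.98+0.76)/2 = 0.87 → q = 1.9×0.525×0.87 = 0.8678 m³/s
Panel 4-5: Δb = 1.7 m, d̄ = (0.42+0.00)/2 = 0.21, v̄ = (0.76+0.00)/2 = 0.38 → q = 1.7×0.21×0.38 = 0.1357 m³/s
Q = Σ q = 7.693 m³/s

7.69 m³/s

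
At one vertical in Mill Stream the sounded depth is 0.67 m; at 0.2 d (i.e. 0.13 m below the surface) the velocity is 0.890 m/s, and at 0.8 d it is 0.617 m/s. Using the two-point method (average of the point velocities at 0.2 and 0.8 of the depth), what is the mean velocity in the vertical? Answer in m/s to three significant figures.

v̄ = (0.890 + 0.617) / 2 = 0.7535 m/s

0.754 m/s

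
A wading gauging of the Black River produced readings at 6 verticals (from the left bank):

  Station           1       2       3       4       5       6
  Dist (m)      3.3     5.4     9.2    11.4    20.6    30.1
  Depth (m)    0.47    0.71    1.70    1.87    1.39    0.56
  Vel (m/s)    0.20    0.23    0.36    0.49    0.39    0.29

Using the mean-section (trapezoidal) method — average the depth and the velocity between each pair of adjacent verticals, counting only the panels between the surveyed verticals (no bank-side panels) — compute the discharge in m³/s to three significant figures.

Panel 1-2: Δb = 2.1 m, d̄ = (0.47+0.71)/2 = 0.59, v̄ = (0.20+0.23)/2 = 0.215 → q = 2.1×0.59×0.215 = 0.2664 m³/s
Panel 2-3: Δb = 3.8 m, d̄ = (0.71+1.70)/2 = 1.205, v̄ = (0.23+0.36)/2 = 0.295 → q = 3.8×1.205×0.295 = 1.351 m³/s
Panel 3-4: Δb = 2.2 m, d̄ = (1.70+1.87)/2 = 1.785, v̄ = (0.36+0.49)/2 = 0.425 → q = 2.2×1.785×0.425 = 1.669 m³/s
Panel 4-5: Δb = 9.2 m, d̄ = (1.87+1.39)/2 = 1.63, v̄ = (0.49+0.39)/2 = 0.44 → q = 9.2×1.63×0.44 = 6.598 m³/s
Panel 5-6: Δb = 9.5 m, d̄ = (1.39+0.56)/2 = 0.975, v̄ = (0.39+0.29)/2 = 0.34 → q = 9.5×0.975×0.34 = 3.149 m³/s
Q = Σ q = 13.03 m³/s

13.0 m³/s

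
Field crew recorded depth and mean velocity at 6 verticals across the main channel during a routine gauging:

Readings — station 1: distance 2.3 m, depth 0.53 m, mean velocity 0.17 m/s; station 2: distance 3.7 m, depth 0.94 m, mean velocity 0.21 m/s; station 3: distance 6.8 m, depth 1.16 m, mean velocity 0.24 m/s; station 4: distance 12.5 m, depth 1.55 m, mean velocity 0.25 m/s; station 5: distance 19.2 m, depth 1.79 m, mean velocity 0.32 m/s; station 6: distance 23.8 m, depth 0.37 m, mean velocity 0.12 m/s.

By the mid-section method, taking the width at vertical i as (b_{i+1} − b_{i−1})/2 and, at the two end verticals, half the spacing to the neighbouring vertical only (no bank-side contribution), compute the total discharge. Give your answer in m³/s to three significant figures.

7.47 m³/s

w_1 = (3.7 − 2.3)/2 = 0.7 m; q_1 = 0.17 × 0.53 × 0.7 = 0.06307 m³/s
w_2 = (6.8 − 2.3)/2 = 2.25 m; q_2 = 0.21 × 0.94 × 2.25 = 0.4442 m³/s
w_3 = (12.5 − 3.7)/2 = 4.4 m; q_3 = 0.24 × 1.16 × 4.4 = 1.225 m³/s
w_4 = (19.2 − 6.8)/2 = 6.2 m; q_4 = 0.25 × 1.55 × 6.2 = 2.403 m³/s
w_5 = (23.8 − 12.5)/2 = 5.65 m; q_5 = 0.32 × 1.79 × 5.65 = 3.236 m³/s
w_6 = (23.8 − 19.2)/2 = 2.3 m; q_6 = 0.12 × 0.37 × 2.3 = 0.1021 m³/s
Q = Σ qᵢ = 7.473 m³/s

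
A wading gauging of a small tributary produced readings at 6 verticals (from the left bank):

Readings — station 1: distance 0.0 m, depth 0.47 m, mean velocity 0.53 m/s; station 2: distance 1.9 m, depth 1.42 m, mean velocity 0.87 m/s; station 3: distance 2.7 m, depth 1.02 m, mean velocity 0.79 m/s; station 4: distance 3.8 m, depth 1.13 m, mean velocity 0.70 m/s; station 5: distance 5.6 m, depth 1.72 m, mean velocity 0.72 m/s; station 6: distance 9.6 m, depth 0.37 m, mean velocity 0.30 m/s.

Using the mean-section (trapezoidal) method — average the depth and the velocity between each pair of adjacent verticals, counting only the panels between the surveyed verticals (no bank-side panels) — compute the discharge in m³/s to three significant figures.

6.90 m³/s

Panel 1-2: Δb = 1.9 m, d̄ = (0.47+1.42)/2 = 0.945, v̄ = (0.53+0.87)/2 = 0.7 → q = 1.9×0.945×0.7 = 1.257 m³/s
Panel 2-3: Δb = 0.8 m, d̄ = (1.42+1.02)/2 = 1.22, v̄ = (0.87+0.79)/2 = 0.83 → q = 0.8×1.22×0.83 = 0.8101 m³/s
Panel 3-4: Δb = 1.1 m, d̄ = (1.02+1.13)/2 = 1.075, v̄ = (0.79+0.70)/2 = 0.745 → q = 1.1×1.075×0.745 = 0.8810 m³/s
Panel 4-5: Δb = 1.8 m, d̄ = (1.13+1.72)/2 = 1.425, v̄ = (0.70+0.72)/2 = 0.71 → q = 1.8×1.425×0.71 = 1.821 m³/s
Panel 5-6: Δb = 4 m, d̄ = (1.72+0.37)/2 = 1.045, v̄ = (0.72+0.30)/2 = 0.51 → q = 4×1.045×0.51 = 2.132 m³/s
Q = Σ q = 6.901 m³/s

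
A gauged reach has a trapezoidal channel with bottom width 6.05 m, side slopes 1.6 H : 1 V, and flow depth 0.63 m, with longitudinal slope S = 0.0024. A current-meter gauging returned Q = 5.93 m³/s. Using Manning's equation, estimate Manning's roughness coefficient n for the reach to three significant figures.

A = (b + z·y)·y = (6.05 + 1.6×0.63)×0.63 = 4.447 m²
P = b + 2y√(1+z²) = 6.05 + 2×0.63×√(1+1.6²) = 8.427 m
R = A/P = 4.447/8.427 = 0.5276 m
n = (1/Q)·A·R^(2/3)·S^(1/2) = (1/5.93) × 4.447 × 0.6530 × 0.04899 = 0.02399

0.0240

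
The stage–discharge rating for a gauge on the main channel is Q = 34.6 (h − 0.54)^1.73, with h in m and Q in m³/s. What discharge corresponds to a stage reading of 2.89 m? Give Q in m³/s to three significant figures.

152 m³/s

Q = 34.6 × (2.89 − 0.54)^1.73 = 34.6 × 2.35^1.73 = 151.7 m³/s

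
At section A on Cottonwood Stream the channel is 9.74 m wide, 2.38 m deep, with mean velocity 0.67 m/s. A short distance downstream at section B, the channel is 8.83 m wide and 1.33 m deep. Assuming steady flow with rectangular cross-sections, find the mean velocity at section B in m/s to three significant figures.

1.32 m/s

Q = A₁V₁ = (9.74×2.38) × 0.67 = 15.53 m³/s
A₂ = 8.83 × 1.33 = 11.74 m²
V₂ = Q/A₂ = 15.53/11.74 = 1.323 m/s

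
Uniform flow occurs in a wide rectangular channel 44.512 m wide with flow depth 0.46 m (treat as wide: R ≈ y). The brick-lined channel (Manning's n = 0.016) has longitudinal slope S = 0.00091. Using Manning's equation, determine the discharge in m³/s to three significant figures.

A = b·y = 44.512 × 0.46 = 20.48 m²
Wide channel: R ≈ y = 0.46 m
Q = (1/n)·A·R^(2/3)·S^(1/2) = (1/0.016) × 20.48 × 0.4600^(2/3) × 0.00091^(1/2) = 23.00 m³/s

23.0 m³/s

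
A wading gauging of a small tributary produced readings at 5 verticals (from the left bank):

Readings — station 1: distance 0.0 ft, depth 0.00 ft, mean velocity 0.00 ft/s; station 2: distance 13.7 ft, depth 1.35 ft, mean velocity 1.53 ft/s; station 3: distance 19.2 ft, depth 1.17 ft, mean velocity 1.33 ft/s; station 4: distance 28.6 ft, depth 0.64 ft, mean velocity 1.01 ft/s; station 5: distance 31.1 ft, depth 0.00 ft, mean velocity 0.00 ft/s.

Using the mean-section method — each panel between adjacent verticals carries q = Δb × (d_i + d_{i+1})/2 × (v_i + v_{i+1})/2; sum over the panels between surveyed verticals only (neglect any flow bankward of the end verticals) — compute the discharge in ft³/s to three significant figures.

27.3 ft³/s

Panel 1-2: Δb = 13.7 ft, d̄ = (0.00+1.35)/2 = 0.675, v̄ = (0.00+1.53)/2 = 0.765 → q = 13.7×0.675×0.765 = 7.074 ft³/s
Panel 2-3: Δb = 5.5 ft, d̄ = (1.35+1.17)/2 = 1.26, v̄ = (1.53+1.33)/2 = 1.43 → q = 5.5×1.26×1.43 = 9.910 ft³/s
Panel 3-4: Δb = 9.4 ft, d̄ = (1.17+0.64)/2 = 0.905, v̄ = (1.33+1.01)/2 = 1.17 → q = 9.4×0.905×1.17 = 9.953 ft³/s
Panel 4-5: Δb = 2.5 ft, d̄ = (0.64+0.00)/2 = 0.32, v̄ = (1.01+0.00)/2 = 0.505 → q = 2.5×0.32×0.505 = 0.4040 ft³/s
Q = Σ q = 27.34 ft³/s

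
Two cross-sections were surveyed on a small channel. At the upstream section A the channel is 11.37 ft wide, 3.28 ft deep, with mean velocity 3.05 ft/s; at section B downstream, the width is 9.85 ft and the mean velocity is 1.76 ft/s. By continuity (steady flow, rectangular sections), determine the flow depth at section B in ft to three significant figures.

Q = A₁V₁ = (11.37×3.28) × 3.05 = 113.7 ft³/s
d₂ = Q/(b₂ V₂) = 113.7/(9.85×1.76) = 6.561 ft

6.56 ft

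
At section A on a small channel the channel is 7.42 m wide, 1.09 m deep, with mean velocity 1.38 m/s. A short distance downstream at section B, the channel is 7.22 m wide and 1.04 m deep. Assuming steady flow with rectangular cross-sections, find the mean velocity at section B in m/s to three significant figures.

1.49 m/s

Q = A₁V₁ = (7.42×1.09) × 1.38 = 11.16 m³/s
A₂ = 7.22 × 1.04 = 7.509 m²
V₂ = Q/A₂ = 11.16/7.509 = 1.486 m/s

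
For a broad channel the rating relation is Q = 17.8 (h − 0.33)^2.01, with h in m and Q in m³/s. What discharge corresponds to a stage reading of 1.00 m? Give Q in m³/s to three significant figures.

Q = 17.8 × (1.00 − 0.33)^2.01 = 17.8 × 0.67^2.01 = 7.958 m³/s

7.96 m³/s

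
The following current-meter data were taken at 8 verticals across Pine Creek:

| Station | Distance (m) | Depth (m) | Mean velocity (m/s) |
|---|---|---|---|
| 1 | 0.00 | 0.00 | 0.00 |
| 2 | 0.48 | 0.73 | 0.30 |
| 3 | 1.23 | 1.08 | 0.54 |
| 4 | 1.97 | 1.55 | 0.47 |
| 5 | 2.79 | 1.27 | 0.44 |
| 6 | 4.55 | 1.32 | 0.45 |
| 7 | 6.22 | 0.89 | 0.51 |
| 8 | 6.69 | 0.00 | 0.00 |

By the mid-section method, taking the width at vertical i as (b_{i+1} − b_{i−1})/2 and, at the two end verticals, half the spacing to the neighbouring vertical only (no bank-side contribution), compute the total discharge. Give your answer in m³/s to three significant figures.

3.36 m³/s

w_2 = (1.23 − 0.00)/2 = 0.615 m; q_2 = 0.30 × 0.73 × 0.615 = 0.1347 m³/s
w_3 = (1.97 − 0.48)/2 = 0.745 m; q_3 = 0.54 × 1.08 × 0.745 = 0.4345 m³/s
w_4 = (2.79 − 1.23)/2 = 0.78 m; q_4 = 0.47 × 1.55 × 0.78 = 0.5682 m³/s
w_5 = (4.55 − 1.97)/2 = 1.29 m; q_5 = 0.44 × 1.27 × 1.29 = 0.7209 m³/s
w_6 = (6.22 − 2.79)/2 = 1.715 m; q_6 = 0.45 × 1.32 × 1.715 = 1.019 m³/s
w_7 = (6.69 − 4.55)/2 = 1.07 m; q_7 = 0.51 × 0.89 × 1.07 = 0.4857 m³/s
Stations 1, 8 contribute zero (depth or velocity is 0).
Q = Σ qᵢ = 3.363 m³/s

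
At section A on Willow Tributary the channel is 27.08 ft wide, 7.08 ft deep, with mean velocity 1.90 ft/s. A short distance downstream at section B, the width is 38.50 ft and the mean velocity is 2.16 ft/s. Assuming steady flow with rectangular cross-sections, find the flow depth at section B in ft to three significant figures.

4.38 ft

Q = A₁V₁ = (27.08×7.08) × 1.90 = 364.3 ft³/s
d₂ = Q/(b₂ V₂) = 364.3/(38.50×2.16) = 4.380 ft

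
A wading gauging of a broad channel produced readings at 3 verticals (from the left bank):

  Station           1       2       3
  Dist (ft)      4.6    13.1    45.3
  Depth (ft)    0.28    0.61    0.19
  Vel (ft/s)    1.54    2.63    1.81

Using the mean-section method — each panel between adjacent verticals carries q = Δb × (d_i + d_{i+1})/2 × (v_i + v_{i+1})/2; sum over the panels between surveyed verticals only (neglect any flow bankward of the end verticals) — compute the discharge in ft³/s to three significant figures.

36.5 ft³/s

Panel 1-2: Δb = 8.5 ft, d̄ = (0.28+0.61)/2 = 0.445, v̄ = (1.54+2.63)/2 = 2.085 → q = 8.5×0.445×2.085 = 7.887 ft³/s
Panel 2-3: Δb = 32.2 ft, d̄ = (0.61+0.19)/2 = 0.4, v̄ = (2.63+1.81)/2 = 2.22 → q = 32.2×0.4×2.22 = 28.59 ft³/s
Q = Σ q = 36.48 ft³/s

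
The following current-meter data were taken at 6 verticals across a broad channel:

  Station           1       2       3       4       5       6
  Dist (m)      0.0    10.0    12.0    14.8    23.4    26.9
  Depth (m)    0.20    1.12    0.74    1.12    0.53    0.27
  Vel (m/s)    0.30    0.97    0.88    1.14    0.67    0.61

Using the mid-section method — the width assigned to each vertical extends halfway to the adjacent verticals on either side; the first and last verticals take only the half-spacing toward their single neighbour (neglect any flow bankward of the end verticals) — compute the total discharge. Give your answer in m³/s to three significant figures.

w_1 = (10.0 − 0.0)/2 = 5 m; q_1 = 0.30 × 0.20 × 5 = 0.3000 m³/s
w_2 = (12.0 − 0.0)/2 = 6 m; q_2 = 0.97 × 1.12 × 6 = 6.518 m³/s
w_3 = (14.8 − 10.0)/2 = 2.4 m; q_3 = 0.88 × 0.74 × 2.4 = 1.563 m³/s
w_4 = (23.4 − 12.0)/2 = 5.7 m; q_4 = 1.14 × 1.12 × 5.7 = 7.278 m³/s
w_5 = (26.9 − 14.8)/2 = 6.05 m; q_5 = 0.67 × 0.53 × 6.05 = 2.148 m³/s
w_6 = (26.9 − 23.4)/2 = 1.75 m; q_6 = 0.61 × 0.27 × 1.75 = 0.2882 m³/s
Q = Σ qᵢ = 18.10 m³/s

18.1 m³/s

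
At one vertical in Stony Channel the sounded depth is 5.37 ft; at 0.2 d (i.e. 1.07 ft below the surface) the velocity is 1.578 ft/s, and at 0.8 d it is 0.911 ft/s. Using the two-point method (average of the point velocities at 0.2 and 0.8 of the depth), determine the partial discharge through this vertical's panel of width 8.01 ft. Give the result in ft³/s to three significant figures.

53.5 ft³/s

v̄ = (1.578 + 0.911) / 2 = 1.245 ft/s
q = v̄ × d × w = 1.245 × 5.37 × 8.01 = 53.53 ft³/s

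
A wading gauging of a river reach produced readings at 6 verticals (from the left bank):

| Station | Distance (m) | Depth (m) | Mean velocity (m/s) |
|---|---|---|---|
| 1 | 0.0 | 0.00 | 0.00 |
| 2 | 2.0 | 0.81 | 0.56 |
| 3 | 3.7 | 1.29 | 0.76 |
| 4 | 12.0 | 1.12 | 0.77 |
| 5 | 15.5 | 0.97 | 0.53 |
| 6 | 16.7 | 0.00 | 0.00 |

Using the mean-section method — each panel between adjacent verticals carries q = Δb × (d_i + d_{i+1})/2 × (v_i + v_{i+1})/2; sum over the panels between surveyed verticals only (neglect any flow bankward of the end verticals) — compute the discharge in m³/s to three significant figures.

Panel 1-2: Δb = 2 m, d̄ = (0.00+0.81)/2 = 0.405, v̄ = (0.00+0.56)/2 = 0.28 → q = 2×0.405×0.28 = 0.2268 m³/s
Panel 2-3: Δb = 1.7 m, d̄ = (0.81+1.29)/2 = 1.05, v̄ = (0.56+0.76)/2 = 0.66 → q = 1.7×1.05×0.66 = 1.178 m³/s
Panel 3-4: Δb = 8.3 m, d̄ = (1.29+1.12)/2 = 1.205, v̄ = (0.76+0.77)/2 = 0.765 → q = 8.3×1.205×0.765 = 7.651 m³/s
Panel 4-5: Δb = 3.5 m, d̄ = (1.12+0.97)/2 = 1.045, v̄ = (0.77+0.53)/2 = 0.65 → q = 3.5×1.045×0.65 = 2.377 m³/s
Panel 5-6: Δb = 1.2 m, d̄ = (0.97+0.00)/2 = 0.485, v̄ = (0.53+0.00)/2 = 0.265 → q = 1.2×0.485×0.265 = 0.1542 m³/s
Q = Σ q = 11.59 m³/s

11.6 m³/s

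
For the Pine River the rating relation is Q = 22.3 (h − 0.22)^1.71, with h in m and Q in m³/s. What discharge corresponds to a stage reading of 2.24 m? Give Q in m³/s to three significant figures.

74.2 m³/s

Q = 22.3 × (2.24 − 0.22)^1.71 = 22.3 × 2.02^1.71 = 74.21 m³/s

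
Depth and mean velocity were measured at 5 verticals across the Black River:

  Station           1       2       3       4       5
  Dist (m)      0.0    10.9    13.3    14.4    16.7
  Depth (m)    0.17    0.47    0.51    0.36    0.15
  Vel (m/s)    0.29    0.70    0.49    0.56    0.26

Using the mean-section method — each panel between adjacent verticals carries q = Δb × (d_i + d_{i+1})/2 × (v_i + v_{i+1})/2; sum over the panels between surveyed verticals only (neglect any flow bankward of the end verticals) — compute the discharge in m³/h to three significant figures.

Panel 1-2: Δb = 10.9 m, d̄ = (0.17+0.47)/2 = 0.32, v̄ = (0.29+0.70)/2 = 0.495 → q = 10.9×0.32×0.495 = 1.727 m³/s
Panel 2-3: Δb = 2.4 m, d̄ = (0.47+0.51)/2 = 0.49, v̄ = (0.70+0.49)/2 = 0.595 → q = 2.4×0.49×0.595 = 0.6997 m³/s
Panel 3-4: Δb = 1.1 m, d̄ = (0.51+0.36)/2 = 0.435, v̄ = (0.49+0.56)/2 = 0.525 → q = 1.1×0.435×0.525 = 0.2512 m³/s
Panel 4-5: Δb = 2.3 m, d̄ = (0.36+0.15)/2 = 0.255, v̄ = (0.56+0.26)/2 = 0.41 → q = 2.3×0.255×0.41 = 0.2405 m³/s
Q = Σ q = 2.918 m³/s
= 2.918 × 3600 = 10500 m³/h

10500 m³/h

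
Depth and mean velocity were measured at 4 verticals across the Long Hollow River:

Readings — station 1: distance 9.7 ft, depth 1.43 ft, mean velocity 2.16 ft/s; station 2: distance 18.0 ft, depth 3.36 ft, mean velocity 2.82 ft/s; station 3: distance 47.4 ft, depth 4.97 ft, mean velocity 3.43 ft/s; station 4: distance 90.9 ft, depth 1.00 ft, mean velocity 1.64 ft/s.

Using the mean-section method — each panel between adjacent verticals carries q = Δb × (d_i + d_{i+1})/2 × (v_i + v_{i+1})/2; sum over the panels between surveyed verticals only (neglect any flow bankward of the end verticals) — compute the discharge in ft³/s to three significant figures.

761 ft³/s

Panel 1-2: Δb = 8.3 ft, d̄ = (1.43+3.36)/2 = 2.395, v̄ = (2.16+2.82)/2 = 2.49 → q = 8.3×2.395×2.49 = 49.50 ft³/s
Panel 2-3: Δb = 29.4 ft, d̄ = (3.36+4.97)/2 = 4.165, v̄ = (2.82+3.43)/2 = 3.125 → q = 29.4×4.165×3.125 = 382.7 ft³/s
Panel 3-4: Δb = 43.5 ft, d̄ = (4.97+1.00)/2 = 2.985, v̄ = (3.43+1.64)/2 = 2.535 → q = 43.5×2.985×2.535 = 329.2 ft³/s
Q = Σ q = 761.3 ft³/s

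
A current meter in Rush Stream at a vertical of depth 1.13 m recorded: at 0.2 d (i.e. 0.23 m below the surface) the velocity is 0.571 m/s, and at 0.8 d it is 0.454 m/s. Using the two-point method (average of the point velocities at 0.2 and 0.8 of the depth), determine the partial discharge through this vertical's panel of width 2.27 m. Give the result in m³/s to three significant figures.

v̄ = (0.571 + 0.454) / 2 = 0.5125 m/s
q = v̄ × d × w = 0.5125 × 1.13 × 2.27 = 1.315 m³/s

1.31 m³/s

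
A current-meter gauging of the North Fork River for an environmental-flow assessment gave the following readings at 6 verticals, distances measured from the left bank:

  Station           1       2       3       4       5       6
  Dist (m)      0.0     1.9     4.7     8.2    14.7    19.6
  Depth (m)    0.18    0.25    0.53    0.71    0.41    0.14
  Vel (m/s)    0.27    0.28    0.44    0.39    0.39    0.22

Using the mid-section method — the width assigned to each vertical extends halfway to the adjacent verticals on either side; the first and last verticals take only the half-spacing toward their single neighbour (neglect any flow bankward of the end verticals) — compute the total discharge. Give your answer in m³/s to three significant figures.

3.32 m³/s

w_1 = (1.9 − 0.0)/2 = 0.95 m; q_1 = 0.27 × 0.18 × 0.95 = 0.04617 m³/s
w_2 = (4.7 − 0.0)/2 = 2.35 m; q_2 = 0.28 × 0.25 × 2.35 = 0.1645 m³/s
w_3 = (8.2 − 1.9)/2 = 3.15 m; q_3 = 0.44 × 0.53 × 3.15 = 0.7346 m³/s
w_4 = (14.7 − 4.7)/2 = 5 m; q_4 = 0.39 × 0.71 × 5 = 1.385 m³/s
w_5 = (19.6 − 8.2)/2 = 5.7 m; q_5 = 0.39 × 0.41 × 5.7 = 0.9114 m³/s
w_6 = (19.6 − 14.7)/2 = 2.45 m; q_6 = 0.22 × 0.14 × 2.45 = 0.07546 m³/s
Q = Σ qᵢ = 3.317 m³/s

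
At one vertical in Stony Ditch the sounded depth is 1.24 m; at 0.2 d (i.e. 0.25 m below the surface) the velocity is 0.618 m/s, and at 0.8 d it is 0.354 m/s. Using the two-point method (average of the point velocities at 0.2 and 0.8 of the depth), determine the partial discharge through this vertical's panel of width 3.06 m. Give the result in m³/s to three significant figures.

v̄ = (0.618 + 0.354) / 2 = 0.4860 m/s
q = v̄ × d × w = 0.4860 × 1.24 × 3.06 = 1.844 m³/s

1.84 m³/s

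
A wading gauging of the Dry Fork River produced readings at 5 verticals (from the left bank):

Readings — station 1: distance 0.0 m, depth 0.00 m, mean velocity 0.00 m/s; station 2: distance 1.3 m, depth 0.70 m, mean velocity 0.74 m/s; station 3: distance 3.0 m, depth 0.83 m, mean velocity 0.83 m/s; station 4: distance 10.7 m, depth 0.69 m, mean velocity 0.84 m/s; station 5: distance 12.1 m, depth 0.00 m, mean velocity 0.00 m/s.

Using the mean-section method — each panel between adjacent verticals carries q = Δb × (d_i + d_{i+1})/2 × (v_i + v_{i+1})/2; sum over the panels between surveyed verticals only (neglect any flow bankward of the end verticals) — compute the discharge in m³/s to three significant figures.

Panel 1-2: Δb = 1.3 m, d̄ = (0.00+0.70)/2 = 0.35, v̄ = (0.00+0.74)/2 = 0.37 → q = 1.3×0.35×0.37 = 0.1684 m³/s
Panel 2-3: Δb = 1.7 m, d̄ = (0.70+0.83)/2 = 0.765, v̄ = (0.74+0.83)/2 = 0.785 → q = 1.7×0.765×0.785 = 1.021 m³/s
Panel 3-4: Δb = 7.7 m, d̄ = (0.83+0.69)/2 = 0.76, v̄ = (0.83+0.84)/2 = 0.835 → q = 7.7×0.76×0.835 = 4.886 m³/s
Panel 4-5: Δb = 1.4 m, d̄ = (0.69+0.00)/2 = 0.345, v̄ = (0.84+0.00)/2 = 0.42 → q = 1.4×0.345×0.42 = 0.2029 m³/s
Q = Σ q = 6.279 m³/s

6.28 m³/s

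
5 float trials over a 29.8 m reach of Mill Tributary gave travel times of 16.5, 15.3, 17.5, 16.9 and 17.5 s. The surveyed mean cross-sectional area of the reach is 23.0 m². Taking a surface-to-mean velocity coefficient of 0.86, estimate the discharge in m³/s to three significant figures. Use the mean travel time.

35.2 m³/s

t̄ = (16.5 + 15.3 + 17.5 + 16.9 + 17.5) / 5 = 16.74 s
v_surface = L / t̄ = 29.8 / 16.74 = 1.780 m/s
v_mean = 0.86 × 1.780 = 1.531 m/s
Q = A × v_mean = 23.0 × 1.531 = 35.21 m³/s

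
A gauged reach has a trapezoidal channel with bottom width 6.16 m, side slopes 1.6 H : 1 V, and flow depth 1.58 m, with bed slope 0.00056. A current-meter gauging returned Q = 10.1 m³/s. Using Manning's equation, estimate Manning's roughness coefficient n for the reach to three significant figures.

A = (b + z·y)·y = (6.16 + 1.6×1.58)×1.58 = 13.73 m²
P = b + 2y√(1+z²) = 6.16 + 2×1.58×√(1+1.6²) = 12.12 m
R = A/P = 13.73/12.12 = 1.132 m
n = (1/Q)·A·R^(2/3)·S^(1/2) = (1/10.1) × 13.73 × 1.086 × 0.02366 = 0.03494

0.0349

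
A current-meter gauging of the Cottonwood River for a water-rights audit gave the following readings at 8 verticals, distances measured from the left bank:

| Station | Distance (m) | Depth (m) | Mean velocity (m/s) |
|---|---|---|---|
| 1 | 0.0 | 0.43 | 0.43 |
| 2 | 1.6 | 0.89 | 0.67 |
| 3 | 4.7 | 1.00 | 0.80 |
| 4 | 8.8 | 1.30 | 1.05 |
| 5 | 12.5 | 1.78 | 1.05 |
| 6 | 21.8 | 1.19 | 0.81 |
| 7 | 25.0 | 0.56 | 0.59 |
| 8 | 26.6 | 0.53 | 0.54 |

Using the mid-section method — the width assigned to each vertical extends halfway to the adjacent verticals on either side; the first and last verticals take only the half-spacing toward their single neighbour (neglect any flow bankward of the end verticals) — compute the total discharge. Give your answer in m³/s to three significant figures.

28.9 m³/s

w_1 = (1.6 − 0.0)/2 = 0.8 m; q_1 = 0.43 × 0.43 × 0.8 = 0.1479 m³/s
w_2 = (4.7 − 0.0)/2 = 2.35 m; q_2 = 0.67 × 0.89 × 2.35 = 1.401 m³/s
w_3 = (8.8 − 1.6)/2 = 3.6 m; q_3 = 0.80 × 1.00 × 3.6 = 2.880 m³/s
w_4 = (12.5 − 4.7)/2 = 3.9 m; q_4 = 1.05 × 1.30 × 3.9 = 5.324 m³/s
w_5 = (21.8 − 8.8)/2 = 6.5 m; q_5 = 1.05 × 1.78 × 6.5 = 12.15 m³/s
w_6 = (25.0 − 12.5)/2 = 6.25 m; q_6 = 0.81 × 1.19 × 6.25 = 6.024 m³/s
w_7 = (26.6 − 21.8)/2 = 2.4 m; q_7 = 0.59 × 0.56 × 2.4 = 0.7930 m³/s
w_8 = (26.6 − 25.0)/2 = 0.8 m; q_8 = 0.54 × 0.53 × 0.8 = 0.2290 m³/s
Q = Σ qᵢ = 28.95 m³/s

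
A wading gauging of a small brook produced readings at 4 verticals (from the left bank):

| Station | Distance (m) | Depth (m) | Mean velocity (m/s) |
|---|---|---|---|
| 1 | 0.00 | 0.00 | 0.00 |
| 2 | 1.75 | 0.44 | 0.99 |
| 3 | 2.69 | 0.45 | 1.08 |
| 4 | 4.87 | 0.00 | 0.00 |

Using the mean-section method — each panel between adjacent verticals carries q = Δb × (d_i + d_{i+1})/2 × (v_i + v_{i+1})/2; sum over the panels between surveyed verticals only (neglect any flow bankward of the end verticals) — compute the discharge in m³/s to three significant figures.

0.888 m³/s

Panel 1-2: Δb = 1.75 m, d̄ = (0.00+0.44)/2 = 0.22, v̄ = (0.00+0.99)/2 = 0.495 → q = 1.75×0.22×0.495 = 0.1906 m³/s
Panel 2-3: Δb = 0.94 m, d̄ = (0.44+0.45)/2 = 0.445, v̄ = (0.99+1.08)/2 = 1.035 → q = 0.94×0.445×1.035 = 0.4329 m³/s
Panel 3-4: Δb = 2.18 m, d̄ = (0.45+0.00)/2 = 0.225, v̄ = (1.08+0.00)/2 = 0.54 → q = 2.18×0.225×0.54 = 0.2649 m³/s
Q = Σ q = 0.8884 m³/s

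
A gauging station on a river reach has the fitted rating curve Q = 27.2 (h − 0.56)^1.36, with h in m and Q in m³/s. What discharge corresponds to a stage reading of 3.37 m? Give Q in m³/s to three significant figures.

Q = 27.2 × (3.37 − 0.56)^1.36 = 27.2 × 2.81^1.36 = 110.9 m³/s

111 m³/s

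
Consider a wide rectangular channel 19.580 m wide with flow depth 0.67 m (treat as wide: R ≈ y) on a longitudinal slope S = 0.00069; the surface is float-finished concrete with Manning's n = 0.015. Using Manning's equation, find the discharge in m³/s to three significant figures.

A = b·y = 19.580 × 0.67 = 13.12 m²
Wide channel: R ≈ y = 0.67 m
Q = (1/n)·A·R^(2/3)·S^(1/2) = (1/0.015) × 13.12 × 0.6700^(2/3) × 0.00069^(1/2) = 17.59 m³/s

17.6 m³/s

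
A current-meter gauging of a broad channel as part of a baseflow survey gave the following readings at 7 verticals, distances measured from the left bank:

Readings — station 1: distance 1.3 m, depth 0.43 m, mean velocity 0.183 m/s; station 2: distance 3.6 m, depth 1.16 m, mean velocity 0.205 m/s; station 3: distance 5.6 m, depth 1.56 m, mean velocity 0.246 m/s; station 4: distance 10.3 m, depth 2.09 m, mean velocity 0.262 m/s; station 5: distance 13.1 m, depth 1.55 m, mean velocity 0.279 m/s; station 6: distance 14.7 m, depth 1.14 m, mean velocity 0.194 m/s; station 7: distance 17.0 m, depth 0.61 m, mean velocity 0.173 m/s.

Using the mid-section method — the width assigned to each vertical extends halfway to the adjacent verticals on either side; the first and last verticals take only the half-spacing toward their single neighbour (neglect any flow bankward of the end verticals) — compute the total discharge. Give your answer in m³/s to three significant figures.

5.44 m³/s

w_1 = (3.6 − 1.3)/2 = 1.15 m; q_1 = 0.183 × 0.43 × 1.15 = 0.09049 m³/s
w_2 = (5.6 − 1.3)/2 = 2.15 m; q_2 = 0.205 × 1.16 × 2.15 = 0.5113 m³/s
w_3 = (10.3 − 3.6)/2 = 3.35 m; q_3 = 0.246 × 1.56 × 3.35 = 1.286 m³/s
w_4 = (13.1 − 5.6)/2 = 3.75 m; q_4 = 0.262 × 2.09 × 3.75 = 2.053 m³/s
w_5 = (14.7 − 10.3)/2 = 2.2 m; q_5 = 0.279 × 1.55 × 2.2 = 0.9514 m³/s
w_6 = (17.0 − 13.1)/2 = 1.95 m; q_6 = 0.194 × 1.14 × 1.95 = 0.4313 m³/s
w_7 = (17.0 − 14.7)/2 = 1.15 m; q_7 = 0.173 × 0.61 × 1.15 = 0.1214 m³/s
Q = Σ qᵢ = 5.445 m³/s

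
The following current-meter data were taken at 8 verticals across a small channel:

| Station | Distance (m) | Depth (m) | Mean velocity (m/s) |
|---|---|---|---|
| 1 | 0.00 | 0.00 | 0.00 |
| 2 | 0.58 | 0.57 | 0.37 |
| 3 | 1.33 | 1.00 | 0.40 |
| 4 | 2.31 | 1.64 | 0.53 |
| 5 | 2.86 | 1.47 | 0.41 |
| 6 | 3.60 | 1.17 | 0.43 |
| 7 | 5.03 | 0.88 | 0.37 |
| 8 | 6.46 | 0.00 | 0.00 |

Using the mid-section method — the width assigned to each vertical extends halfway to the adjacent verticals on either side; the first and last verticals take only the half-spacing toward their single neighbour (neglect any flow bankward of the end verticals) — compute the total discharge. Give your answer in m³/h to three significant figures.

9190 m³/h

w_2 = (1.33 − 0.00)/2 = 0.665 m; q_2 = 0.37 × 0.57 × 0.665 = 0.1402 m³/s
w_3 = (2.31 − 0.58)/2 = 0.865 m; q_3 = 0.40 × 1.00 × 0.865 = 0.3460 m³/s
w_4 = (2.86 − 1.33)/2 = 0.765 m; q_4 = 0.53 × 1.64 × 0.765 = 0.6649 m³/s
w_5 = (3.60 − 2.31)/2 = 0.645 m; q_5 = 0.41 × 1.47 × 0.645 = 0.3887 m³/s
w_6 = (5.03 − 2.86)/2 = 1.085 m; q_6 = 0.43 × 1.17 × 1.085 = 0.5459 m³/s
w_7 = (6.46 − 3.60)/2 = 1.43 m; q_7 = 0.37 × 0.88 × 1.43 = 0.4656 m³/s
Stations 1, 8 contribute zero (depth or velocity is 0).
Q = Σ qᵢ = 2.551 m³/s
= 2.551 × 3600 = 9185 m³/h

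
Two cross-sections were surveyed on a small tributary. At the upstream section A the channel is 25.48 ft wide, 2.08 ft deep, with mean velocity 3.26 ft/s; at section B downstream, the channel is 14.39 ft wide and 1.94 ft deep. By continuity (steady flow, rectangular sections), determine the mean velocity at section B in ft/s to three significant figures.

6.19 ft/s

Q = A₁V₁ = (25.48×2.08) × 3.26 = 172.8 ft³/s
A₂ = 14.39 × 1.94 = 27.92 ft²
V₂ = Q/A₂ = 172.8/27.92 = 6.189 ft/s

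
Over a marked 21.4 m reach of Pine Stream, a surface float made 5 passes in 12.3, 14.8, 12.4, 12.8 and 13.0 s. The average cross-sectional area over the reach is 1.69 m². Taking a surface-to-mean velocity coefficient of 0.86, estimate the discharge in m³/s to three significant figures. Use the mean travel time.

2.38 m³/s

t̄ = (12.3 + 14.8 + 12.4 + 12.8 + 13.0) / 5 = 13.06 s
v_surface = L / t̄ = 21.4 / 13.06 = 1.639 m/s
v_mean = 0.86 × 1.639 = 1.409 m/s
Q = A × v_mean = 1.69 × 1.409 = 2.382 m³/s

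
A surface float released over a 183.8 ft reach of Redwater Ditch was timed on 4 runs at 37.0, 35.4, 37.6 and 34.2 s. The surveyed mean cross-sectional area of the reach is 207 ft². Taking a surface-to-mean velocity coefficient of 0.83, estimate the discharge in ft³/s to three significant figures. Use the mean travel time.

876 ft³/s

t̄ = (37.0 + 35.4 + 37.6 + 34.2) / 4 = 36.05 s
v_surface = L / t̄ = 183.8 / 36.05 = 5.098 ft/s
v_mean = 0.83 × 5.098 = 4.232 ft/s
Q = A × v_mean = 207 × 4.232 = 876.0 ft³/s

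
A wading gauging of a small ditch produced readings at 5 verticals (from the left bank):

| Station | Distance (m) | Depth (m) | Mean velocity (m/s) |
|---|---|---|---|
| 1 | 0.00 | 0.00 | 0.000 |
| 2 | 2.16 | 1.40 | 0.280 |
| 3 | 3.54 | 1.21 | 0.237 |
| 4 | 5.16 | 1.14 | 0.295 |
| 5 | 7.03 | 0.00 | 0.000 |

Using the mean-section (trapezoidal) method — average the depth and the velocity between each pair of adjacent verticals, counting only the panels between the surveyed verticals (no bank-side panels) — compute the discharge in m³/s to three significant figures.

Panel 1-2: Δb = 2.16 m, d̄ = (0.00+1.40)/2 = 0.7, v̄ = (0.000+0.280)/2 = 0.14 → q = 2.16×0.7×0.14 = 0.2117 m³/s
Panel 2-3: Δb = 1.38 m, d̄ = (1.40+1.21)/2 = 1.305, v̄ = (0.280+0.237)/2 = 0.2585 → q = 1.38×1.305×0.2585 = 0.4655 m³/s
Panel 3-4: Δb = 1.62 m, d̄ = (1.21+1.14)/2 = 1.175, v̄ = (0.237+0.295)/2 = 0.266 → q = 1.62×1.175×0.266 = 0.5063 m³/s
Panel 4-5: Δb = 1.87 m, d̄ = (1.14+0.00)/2 = 0.57, v̄ = (0.295+0.000)/2 = 0.1475 → q = 1.87×0.57×0.1475 = 0.1572 m³/s
Q = Σ q = 1.341 m³/s

1.34 m³/s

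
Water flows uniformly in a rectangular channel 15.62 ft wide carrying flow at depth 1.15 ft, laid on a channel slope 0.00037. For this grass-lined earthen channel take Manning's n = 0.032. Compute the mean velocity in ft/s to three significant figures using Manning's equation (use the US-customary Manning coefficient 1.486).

A = b·y = 15.62 × 1.15 = 17.96 ft²
P = b + 2y = 15.62 + 2×1.15 = 17.92 ft
R = A/P = 17.96/17.92 = 1.002 ft
Q = (1.486/n)·A·R^(2/3)·S^(1/2) = (1.486/0.032) × 17.96 × 1.002^(2/3) × 0.00037^(1/2) = 16.07 ft³/s
V = Q/A = 16.07/17.96 = 0.8947 ft/s

0.895 ft/s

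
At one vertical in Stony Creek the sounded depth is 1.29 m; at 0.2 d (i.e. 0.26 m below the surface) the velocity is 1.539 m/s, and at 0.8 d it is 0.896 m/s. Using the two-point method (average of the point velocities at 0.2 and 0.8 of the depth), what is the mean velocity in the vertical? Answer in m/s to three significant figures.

v̄ = (1.539 + 0.896) / 2 = 1.218 m/s

1.22 m/s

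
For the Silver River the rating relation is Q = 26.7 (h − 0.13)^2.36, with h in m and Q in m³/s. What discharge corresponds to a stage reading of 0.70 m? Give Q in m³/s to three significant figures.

Q = 26.7 × (0.70 − 0.13)^2.36 = 26.7 × 0.57^2.36 = 7.086 m³/s

7.09 m³/s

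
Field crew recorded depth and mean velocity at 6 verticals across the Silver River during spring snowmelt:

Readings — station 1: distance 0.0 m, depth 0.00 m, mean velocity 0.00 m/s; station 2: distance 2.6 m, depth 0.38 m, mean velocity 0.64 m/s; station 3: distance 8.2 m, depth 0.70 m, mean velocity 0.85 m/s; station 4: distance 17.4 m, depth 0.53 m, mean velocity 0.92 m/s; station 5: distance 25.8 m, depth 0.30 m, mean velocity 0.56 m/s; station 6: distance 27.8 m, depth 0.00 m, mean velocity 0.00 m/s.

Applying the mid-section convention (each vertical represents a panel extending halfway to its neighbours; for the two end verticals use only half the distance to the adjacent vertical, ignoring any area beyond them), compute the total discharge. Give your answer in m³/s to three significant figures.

10.6 m³/s

w_2 = (8.2 − 0.0)/2 = 4.1 m; q_2 = 0.64 × 0.38 × 4.1 = 0.9971 m³/s
w_3 = (17.4 − 2.6)/2 = 7.4 m; q_3 = 0.85 × 0.70 × 7.4 = 4.403 m³/s
w_4 = (25.8 − 8.2)/2 = 8.8 m; q_4 = 0.92 × 0.53 × 8.8 = 4.291 m³/s
w_5 = (27.8 − 17.4)/2 = 5.2 m; q_5 = 0.56 × 0.30 × 5.2 = 0.8736 m³/s
Stations 1, 6 contribute zero (depth or velocity is 0).
Q = Σ qᵢ = 10.56 m³/s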